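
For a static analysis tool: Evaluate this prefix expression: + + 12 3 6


Parsing prefix expression: + + 12 3 6
Step 1: Innermost operation '+ 12 3'
  12 + 3 = 15
Step 2: Outer operation '+ [15] 6'
  15 + 6 = 21

21


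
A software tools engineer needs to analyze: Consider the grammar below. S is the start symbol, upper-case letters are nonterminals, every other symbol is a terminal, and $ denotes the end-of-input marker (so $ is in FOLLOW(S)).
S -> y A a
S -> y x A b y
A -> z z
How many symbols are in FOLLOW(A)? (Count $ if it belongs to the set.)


S is the start symbol and does not occur in any rule body, so FOLLOW(S) = {$}.
Examining every occurrence of A in a rule body:
  S -> y A a : A is followed by terminal 'a' -> add 'a'
  S -> y x A b y : A is followed by terminal 'b' -> add 'b'
  A -> z z : A does not occur in the body -> contributes nothing
FOLLOW(A) = {a, b}
Count: 2

2


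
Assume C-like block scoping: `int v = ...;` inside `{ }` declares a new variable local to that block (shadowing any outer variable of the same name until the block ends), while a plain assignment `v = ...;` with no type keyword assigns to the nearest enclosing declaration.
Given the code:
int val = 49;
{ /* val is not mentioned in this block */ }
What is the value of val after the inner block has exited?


Analyzing scoping rules:
Outer scope: declares val = 49
Inner block: val is neither redeclared nor assigned -> unchanged
After the block -> 49
Result: 49

49


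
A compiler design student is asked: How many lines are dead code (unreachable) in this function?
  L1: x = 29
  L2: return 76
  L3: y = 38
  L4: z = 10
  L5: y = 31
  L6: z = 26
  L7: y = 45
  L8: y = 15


Analyzing control flow:
  L1: reachable (before return)
  L2: reachable (return statement)
  L3: DEAD (after return at L2)
  L4: DEAD (after return at L2)
  L5: DEAD (after return at L2)
  L6: DEAD (after return at L2)
  L7: DEAD (after return at L2)
  L8: DEAD (after return at L2)
Return at L2, total lines = 8
Dead lines: L3 through L8
Count: 6

6


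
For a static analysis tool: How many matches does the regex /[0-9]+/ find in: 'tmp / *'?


Pattern: /[0-9]+/ (int literals)
Input: 'tmp / *'
Scanning for matches:
Total matches: 0

0


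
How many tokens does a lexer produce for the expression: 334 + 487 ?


Scanning '334 + 487'
Token 1: '334' -> integer_literal
Token 2: '+' -> operator
Token 3: '487' -> integer_literal
Total tokens: 3

3


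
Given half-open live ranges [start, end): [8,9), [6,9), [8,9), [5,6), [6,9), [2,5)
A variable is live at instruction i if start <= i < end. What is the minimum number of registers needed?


Live ranges:
  Var0: [8, 9)
  Var1: [6, 9)
  Var2: [8, 9)
  Var3: [5, 6)
  Var4: [6, 9)
  Var5: [2, 5)
Sweep-line events (position, delta, active):
  pos=2 start -> active=1
  pos=5 end -> active=0
  pos=5 start -> active=1
  pos=6 end -> active=0
  pos=6 start -> active=1
  pos=6 start -> active=2
  pos=8 start -> active=3
  pos=8 start -> active=4
  pos=9 end -> active=3
  pos=9 end -> active=2
  pos=9 end -> active=1
  pos=9 end -> active=0
Maximum simultaneous active: 4
Minimum registers needed: 4

4


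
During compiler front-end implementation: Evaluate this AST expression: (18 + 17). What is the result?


Expression: (18 + 17)
Evaluating step by step:
  18 + 17 = 35
Result: 35

35


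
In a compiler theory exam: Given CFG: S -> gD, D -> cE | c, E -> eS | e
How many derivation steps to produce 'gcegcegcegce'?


Grammar: S -> gD, D -> cE | c, E -> eS | e
Deriving 'gcegcegcegce':
Step 1: S -> gD => gD
Step 2: D -> cE => gcE
Step 3: E -> eS => gceS
Step 4: S -> gD => gcegD
Step 5: D -> cE => gcegcE
Step 6: E -> eS => gcegceS
Step 7: S -> gD => gcegcegD
Step 8: D -> cE => gcegcegcE
Step 9: E -> eS => gcegcegceS
Step 10: S -> gD => gcegcegcegD
Step 11: D -> cE => gcegcegcegcE
Step 12: E -> e => gcegcegcegce
Total derivation steps: 12

12


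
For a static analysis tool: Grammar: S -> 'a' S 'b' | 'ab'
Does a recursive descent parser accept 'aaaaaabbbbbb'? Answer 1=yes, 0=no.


Grammar accepts strings of the form a^n b^n (n >= 1)
Word: 'aaaaaabbbbbb'
Counting: 6 a's and 6 b's
Check: 6 == 6? Yes
Derivation (S -> aSb applied 5 time(s), then S -> ab): S => aSb => aaSbb => aaaSbbb => aaaaSbbbb => aaaaaSbbbbb => aaaaaabbbbbb
Accepted

1


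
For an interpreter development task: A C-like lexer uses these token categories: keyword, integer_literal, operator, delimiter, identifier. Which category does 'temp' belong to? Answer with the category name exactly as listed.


Token: 'temp'
Checking categories:
  identifier: YES
  integer_literal: no
  operator: no
  keyword: no
  delimiter: no
Category: identifier

identifier


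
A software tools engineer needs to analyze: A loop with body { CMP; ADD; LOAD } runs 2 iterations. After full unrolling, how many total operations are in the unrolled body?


Loop body operations: CMP, ADD, LOAD (3 ops per iteration)
Unrolling 2 iterations:
  Iteration 1: CMP, ADD, LOAD (3 ops)
  Iteration 2: CMP, ADD, LOAD (3 ops)
Total: 2 iterations * 3 ops/iter = 6 operations

6


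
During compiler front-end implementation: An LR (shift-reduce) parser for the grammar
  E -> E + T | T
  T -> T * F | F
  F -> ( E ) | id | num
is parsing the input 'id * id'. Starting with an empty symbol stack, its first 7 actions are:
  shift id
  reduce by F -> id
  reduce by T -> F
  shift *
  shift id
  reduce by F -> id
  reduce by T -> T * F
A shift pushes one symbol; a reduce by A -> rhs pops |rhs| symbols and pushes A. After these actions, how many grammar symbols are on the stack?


Tracking the symbol stack through each action:
  Action 1: shift 'id' : push -> stack = [id] (size 1)
  Action 2: reduce by F -> id : pop 1, push F -> stack = [F] (size 1)
  Action 3: reduce by T -> F : pop 1, push T -> stack = [T] (size 1)
  Action 4: shift '*' : push -> stack = [T, *] (size 2)
  Action 5: shift 'id' : push -> stack = [T, *, id] (size 3)
  Action 6: reduce by F -> id : pop 1, push F -> stack = [T, *, F] (size 3)
  Action 7: reduce by T -> T * F : pop 3, push T -> stack = [T] (size 1)
Final stack size: 1

1


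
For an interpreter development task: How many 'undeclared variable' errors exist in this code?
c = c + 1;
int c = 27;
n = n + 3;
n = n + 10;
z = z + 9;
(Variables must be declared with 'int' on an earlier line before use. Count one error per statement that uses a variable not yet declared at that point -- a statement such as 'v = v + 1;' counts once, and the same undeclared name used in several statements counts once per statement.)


Scanning code line by line:
  Line 1: use 'c' -> ERROR (undeclared)
  Line 2: declare 'c' -> declared = ['c']
  Line 3: use 'n' -> ERROR (undeclared)
  Line 4: use 'n' -> ERROR (undeclared)
  Line 5: use 'z' -> ERROR (undeclared)
Total undeclared variable errors: 4

4


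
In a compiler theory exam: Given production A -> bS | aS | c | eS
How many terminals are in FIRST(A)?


Production: A -> bS | aS | c | eS
Examining each alternative for leading terminals:
  A -> bS : first terminal = 'b'
  A -> aS : first terminal = 'a'
  A -> c : first terminal = 'c'
  A -> eS : first terminal = 'e'
FIRST(A) = {a, b, c, e}
Count: 4

4


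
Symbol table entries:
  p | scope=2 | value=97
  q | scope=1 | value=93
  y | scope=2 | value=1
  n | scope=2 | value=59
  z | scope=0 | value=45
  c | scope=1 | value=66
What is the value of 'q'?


Searching symbol table for 'q':
  p | scope=2 | value=97
  q | scope=1 | value=93 <- MATCH
  y | scope=2 | value=1
  n | scope=2 | value=59
  z | scope=0 | value=45
  c | scope=1 | value=66
Found 'q' at scope 1 with value 93

93


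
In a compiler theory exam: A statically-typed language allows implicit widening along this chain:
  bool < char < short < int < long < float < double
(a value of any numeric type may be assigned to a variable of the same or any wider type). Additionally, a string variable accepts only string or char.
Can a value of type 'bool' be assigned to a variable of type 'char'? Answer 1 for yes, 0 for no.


Target variable type: char
Source value type: bool
Numeric ranks: bool=0, char=1
Widening allowed iff rank(source) <= rank(target): 0 <= 1? Yes
Result: 1

1


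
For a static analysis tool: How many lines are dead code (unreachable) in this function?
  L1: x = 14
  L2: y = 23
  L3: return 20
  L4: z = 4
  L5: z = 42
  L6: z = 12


Analyzing control flow:
  L1: reachable (before return)
  L2: reachable (before return)
  L3: reachable (return statement)
  L4: DEAD (after return at L3)
  L5: DEAD (after return at L3)
  L6: DEAD (after return at L3)
Return at L3, total lines = 6
Dead lines: L4 through L6
Count: 3

3


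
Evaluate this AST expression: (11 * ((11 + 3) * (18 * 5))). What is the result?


Expression: (11 * ((11 + 3) * (18 * 5)))
Evaluating step by step:
  11 + 3 = 14
  18 * 5 = 90
  14 * 90 = 1260
  11 * 1260 = 13860
Result: 13860

13860


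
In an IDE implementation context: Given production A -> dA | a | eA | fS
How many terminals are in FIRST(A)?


Production: A -> dA | a | eA | fS
Examining each alternative for leading terminals:
  A -> dA : first terminal = 'd'
  A -> a : first terminal = 'a'
  A -> eA : first terminal = 'e'
  A -> fS : first terminal = 'f'
FIRST(A) = {a, d, e, f}
Count: 4

4


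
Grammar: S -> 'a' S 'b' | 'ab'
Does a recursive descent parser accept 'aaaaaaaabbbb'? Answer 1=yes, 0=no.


Grammar accepts strings of the form a^n b^n (n >= 1)
Word: 'aaaaaaaabbbb'
Counting: 8 a's and 4 b's
Check: 8 == 4? No
Mismatch: a-count != b-count
Rejected

0


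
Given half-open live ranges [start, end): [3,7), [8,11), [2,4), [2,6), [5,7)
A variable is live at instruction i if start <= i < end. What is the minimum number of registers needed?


Live ranges:
  Var0: [3, 7)
  Var1: [8, 11)
  Var2: [2, 4)
  Var3: [2, 6)
  Var4: [5, 7)
Sweep-line events (position, delta, active):
  pos=2 start -> active=1
  pos=2 start -> active=2
  pos=3 start -> active=3
  pos=4 end -> active=2
  pos=5 start -> active=3
  pos=6 end -> active=2
  pos=7 end -> active=1
  pos=7 end -> active=0
  pos=8 start -> active=1
  pos=11 end -> active=0
Maximum simultaneous active: 3
Minimum registers needed: 3

3


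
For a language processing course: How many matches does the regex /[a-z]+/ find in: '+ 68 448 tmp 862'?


Pattern: /[a-z]+/ (identifiers)
Input: '+ 68 448 tmp 862'
Scanning for matches:
  Match 1: 'tmp'
Total matches: 1

1


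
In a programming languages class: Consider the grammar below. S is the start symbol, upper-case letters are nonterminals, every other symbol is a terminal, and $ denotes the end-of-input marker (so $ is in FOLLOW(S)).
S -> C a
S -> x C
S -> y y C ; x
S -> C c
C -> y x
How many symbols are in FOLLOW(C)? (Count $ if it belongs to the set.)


S is the start symbol and does not occur in any rule body, so FOLLOW(S) = {$}.
Examining every occurrence of C in a rule body:
  S -> C a : C is followed by terminal 'a' -> add 'a'
  S -> x C : C is at the right end -> add FOLLOW(S) = {$}
  S -> y y C ; x : C is followed by terminal ';' -> add ';'
  S -> C c : C is followed by terminal 'c' -> add 'c'
  C -> y x : C does not occur in the body -> contributes nothing
FOLLOW(C) = {;, a, c, $}
Count: 4

4


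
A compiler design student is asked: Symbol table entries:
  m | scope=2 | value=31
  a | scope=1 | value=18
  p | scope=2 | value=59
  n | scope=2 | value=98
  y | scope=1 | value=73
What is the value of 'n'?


Searching symbol table for 'n':
  m | scope=2 | value=31
  a | scope=1 | value=18
  p | scope=2 | value=59
  n | scope=2 | value=98 <- MATCH
  y | scope=1 | value=73
Found 'n' at scope 2 with value 98

98


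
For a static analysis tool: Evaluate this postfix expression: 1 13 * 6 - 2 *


Processing tokens left to right:
Push 1, Push 13
Pop 1 and 13, compute 1 * 13 = 13, push 13
Push 6
Pop 13 and 6, compute 13 - 6 = 7, push 7
Push 2
Pop 7 and 2, compute 7 * 2 = 14, push 14
Stack result: 14

14


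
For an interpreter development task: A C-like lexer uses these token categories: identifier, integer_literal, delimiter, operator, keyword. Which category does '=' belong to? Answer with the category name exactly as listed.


Token: '='
Checking categories:
  identifier: no
  integer_literal: no
  operator: YES
  keyword: no
  delimiter: no
Category: operator

operator


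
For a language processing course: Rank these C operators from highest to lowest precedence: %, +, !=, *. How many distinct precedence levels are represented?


Looking up precedence for each operator:
  % -> precedence 6
  + -> precedence 5
  != -> precedence 3
  * -> precedence 6
Sorted highest to lowest: %, *, +, !=
Distinct precedence values: [6, 5, 3]
Number of distinct levels: 3

3


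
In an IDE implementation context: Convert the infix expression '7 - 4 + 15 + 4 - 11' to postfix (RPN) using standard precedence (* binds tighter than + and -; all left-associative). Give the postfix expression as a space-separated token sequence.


Applying the shunting-yard algorithm:
  Operand 7 -> output
  Push '-' onto operator stack -> op-stack: [-]
  Operand 4 -> output
  See '+' (prec 1); top '-' (prec 1) >= it -> pop '-' to output
  Push '+' onto operator stack -> op-stack: [+]
  Operand 15 -> output
  See '+' (prec 1); top '+' (prec 1) >= it -> pop '+' to output
  Push '+' onto operator stack -> op-stack: [+]
  Operand 4 -> output
  See '-' (prec 1); top '+' (prec 1) >= it -> pop '+' to output
  Push '-' onto operator stack -> op-stack: [-]
  Operand 11 -> output
  End of input: pop '-' to output
Postfix result: 7 4 - 15 + 4 + 11 -

7 4 - 15 + 4 + 11 -


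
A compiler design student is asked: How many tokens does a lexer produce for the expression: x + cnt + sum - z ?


Scanning 'x + cnt + sum - z'
Token 1: 'x' -> identifier
Token 2: '+' -> operator
Token 3: 'cnt' -> identifier
Token 4: '+' -> operator
Token 5: 'sum' -> identifier
Token 6: '-' -> operator
Token 7: 'z' -> identifier
Total tokens: 7

7


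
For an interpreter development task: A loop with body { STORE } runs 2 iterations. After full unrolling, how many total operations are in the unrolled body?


Loop body operations: STORE (1 op per iteration)
Unrolling 2 iterations:
  Iteration 1: STORE (1 ops)
  Iteration 2: STORE (1 ops)
Total: 2 iterations * 1 ops/iter = 2 operations

2


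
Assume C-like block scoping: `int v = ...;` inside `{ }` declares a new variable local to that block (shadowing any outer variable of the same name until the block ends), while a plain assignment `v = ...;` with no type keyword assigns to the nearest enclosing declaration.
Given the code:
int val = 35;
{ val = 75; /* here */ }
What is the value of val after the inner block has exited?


Analyzing scoping rules:
Outer scope: declares val = 35
Inner block: 'val = 75;' has no type keyword, so it is an assignment to the outer val (no shadowing)
The assignment changed the outer variable itself, so the new value persists after the block -> 75
Result: 75

75


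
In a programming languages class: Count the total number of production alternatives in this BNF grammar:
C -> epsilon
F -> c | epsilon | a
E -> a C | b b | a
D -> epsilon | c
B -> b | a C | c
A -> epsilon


Counting alternatives per rule:
  C: 1 alternative(s)
  F: 3 alternative(s)
  E: 3 alternative(s)
  D: 2 alternative(s)
  B: 3 alternative(s)
  A: 1 alternative(s)
Sum: 1 + 3 + 3 + 2 + 3 + 1 = 13

13


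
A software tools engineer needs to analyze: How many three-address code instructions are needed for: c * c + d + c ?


Expression: c * c + d + c
Generating three-address code (respecting * over +/- precedence):
  Instruction 1: t1 = c * c
  Instruction 2: t2 = t1 + d
  Instruction 3: t3 = t2 + c
Total instructions: 3

3


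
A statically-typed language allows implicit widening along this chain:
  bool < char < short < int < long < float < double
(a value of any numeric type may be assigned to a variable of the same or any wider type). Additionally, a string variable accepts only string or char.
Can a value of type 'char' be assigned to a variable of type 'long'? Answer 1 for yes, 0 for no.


Target variable type: long
Source value type: char
Numeric ranks: char=1, long=4
Widening allowed iff rank(source) <= rank(target): 1 <= 4? Yes
Result: 1

1


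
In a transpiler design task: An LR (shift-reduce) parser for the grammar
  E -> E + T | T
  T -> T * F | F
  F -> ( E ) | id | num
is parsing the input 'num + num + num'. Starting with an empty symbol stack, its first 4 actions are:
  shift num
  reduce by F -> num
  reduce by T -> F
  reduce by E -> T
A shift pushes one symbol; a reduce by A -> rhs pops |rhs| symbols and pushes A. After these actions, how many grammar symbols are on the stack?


Tracking the symbol stack through each action:
  Action 1: shift 'num' : push -> stack = [num] (size 1)
  Action 2: reduce by F -> num : pop 1, push F -> stack = [F] (size 1)
  Action 3: reduce by T -> F : pop 1, push T -> stack = [T] (size 1)
  Action 4: reduce by E -> T : pop 1, push E -> stack = [E] (size 1)
Final stack size: 1

1


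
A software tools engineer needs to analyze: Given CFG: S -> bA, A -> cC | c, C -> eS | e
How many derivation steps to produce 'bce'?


Grammar: S -> bA, A -> cC | c, C -> eS | e
Deriving 'bce':
Step 1: S -> bA => bA
Step 2: A -> cC => bcC
Step 3: C -> e => bce
Total derivation steps: 3

3


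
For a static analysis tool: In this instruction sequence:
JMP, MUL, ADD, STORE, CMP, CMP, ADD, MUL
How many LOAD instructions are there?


Scanning instruction sequence for LOAD:
  Position 1: JMP
  Position 2: MUL
  Position 3: ADD
  Position 4: STORE
  Position 5: CMP
  Position 6: CMP
  Position 7: ADD
  Position 8: MUL
Matches at positions: []
Total LOAD count: 0

0


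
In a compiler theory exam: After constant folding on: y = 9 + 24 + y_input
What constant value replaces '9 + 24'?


Identifying constant sub-expression:
  Original: y = 9 + 24 + y_input
  9 and 24 are both compile-time constants
  Evaluating: 9 + 24 = 33
  After folding: y = 33 + y_input

33


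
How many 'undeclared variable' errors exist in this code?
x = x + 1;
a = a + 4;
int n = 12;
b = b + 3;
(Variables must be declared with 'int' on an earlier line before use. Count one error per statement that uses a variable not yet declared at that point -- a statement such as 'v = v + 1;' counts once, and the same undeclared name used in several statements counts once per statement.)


Scanning code line by line:
  Line 1: use 'x' -> ERROR (undeclared)
  Line 2: use 'a' -> ERROR (undeclared)
  Line 3: declare 'n' -> declared = ['n']
  Line 4: use 'b' -> ERROR (undeclared)
Total undeclared variable errors: 3

3


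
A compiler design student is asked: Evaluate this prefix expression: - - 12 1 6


Parsing prefix expression: - - 12 1 6
Step 1: Innermost operation '- 12 1'
  12 - 1 = 11
Step 2: Outer operation '- [11] 6'
  11 - 6 = 5

5


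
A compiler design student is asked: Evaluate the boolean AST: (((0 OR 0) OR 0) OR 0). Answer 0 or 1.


Step 1: Evaluate inner node
  0 OR 0 = 0
Step 2: Evaluate next node
  0 OR 0 = 0
Step 3: Evaluate root node
  0 OR 0 = 0

0


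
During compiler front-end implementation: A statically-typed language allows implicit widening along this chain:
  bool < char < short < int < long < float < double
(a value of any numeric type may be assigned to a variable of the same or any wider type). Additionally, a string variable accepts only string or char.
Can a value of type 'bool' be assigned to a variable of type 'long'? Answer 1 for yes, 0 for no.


Target variable type: long
Source value type: bool
Numeric ranks: bool=0, long=4
Widening allowed iff rank(source) <= rank(target): 0 <= 4? Yes
Result: 1

1


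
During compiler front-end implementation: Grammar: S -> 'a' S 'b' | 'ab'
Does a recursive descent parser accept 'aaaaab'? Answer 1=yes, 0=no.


Grammar accepts strings of the form a^n b^n (n >= 1)
Word: 'aaaaab'
Counting: 5 a's and 1 b's
Check: 5 == 1? No
Mismatch: a-count != b-count
Rejected

0


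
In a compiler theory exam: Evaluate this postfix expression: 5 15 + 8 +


Processing tokens left to right:
Push 5, Push 15
Pop 5 and 15, compute 5 + 15 = 20, push 20
Push 8
Pop 20 and 8, compute 20 + 8 = 28, push 28
Stack result: 28

28


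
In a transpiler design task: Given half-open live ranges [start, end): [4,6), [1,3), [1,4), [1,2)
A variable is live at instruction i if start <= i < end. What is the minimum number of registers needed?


Live ranges:
  Var0: [4, 6)
  Var1: [1, 3)
  Var2: [1, 4)
  Var3: [1, 2)
Sweep-line events (position, delta, active):
  pos=1 start -> active=1
  pos=1 start -> active=2
  pos=1 start -> active=3
  pos=2 end -> active=2
  pos=3 end -> active=1
  pos=4 end -> active=0
  pos=4 start -> active=1
  pos=6 end -> active=0
Maximum simultaneous active: 3
Minimum registers needed: 3

3


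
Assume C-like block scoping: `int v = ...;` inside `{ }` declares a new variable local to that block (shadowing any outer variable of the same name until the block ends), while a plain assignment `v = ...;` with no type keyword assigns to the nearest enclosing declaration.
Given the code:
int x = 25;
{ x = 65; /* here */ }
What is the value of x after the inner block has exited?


Analyzing scoping rules:
Outer scope: declares x = 25
Inner block: 'x = 65;' has no type keyword, so it is an assignment to the outer x (no shadowing)
The assignment changed the outer variable itself, so the new value persists after the block -> 65
Result: 65

65


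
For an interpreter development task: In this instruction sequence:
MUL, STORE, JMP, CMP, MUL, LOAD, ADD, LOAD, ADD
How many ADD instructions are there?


Scanning instruction sequence for ADD:
  Position 1: MUL
  Position 2: STORE
  Position 3: JMP
  Position 4: CMP
  Position 5: MUL
  Position 6: LOAD
  Position 7: ADD <- MATCH
  Position 8: LOAD
  Position 9: ADD <- MATCH
Matches at positions: [7, 9]
Total ADD count: 2

2


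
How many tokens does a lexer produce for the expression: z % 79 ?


Scanning 'z % 79'
Token 1: 'z' -> identifier
Token 2: '%' -> operator
Token 3: '79' -> integer_literal
Total tokens: 3

3


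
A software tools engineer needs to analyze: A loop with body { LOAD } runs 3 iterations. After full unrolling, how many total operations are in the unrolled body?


Loop body operations: LOAD (1 op per iteration)
Unrolling 3 iterations:
  Iteration 1: LOAD (1 ops)
  Iteration 2: LOAD (1 ops)
  Iteration 3: LOAD (1 ops)
Total: 3 iterations * 1 ops/iter = 3 operations

3


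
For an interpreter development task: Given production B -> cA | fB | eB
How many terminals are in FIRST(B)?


Production: B -> cA | fB | eB
Examining each alternative for leading terminals:
  B -> cA : first terminal = 'c'
  B -> fB : first terminal = 'f'
  B -> eB : first terminal = 'e'
FIRST(B) = {c, e, f}
Count: 3

3


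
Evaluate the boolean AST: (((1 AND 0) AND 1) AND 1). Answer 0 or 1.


Step 1: Evaluate inner node
  1 AND 0 = 0
Step 2: Evaluate next node
  0 AND 1 = 0
Step 3: Evaluate root node
  0 AND 1 = 0

0


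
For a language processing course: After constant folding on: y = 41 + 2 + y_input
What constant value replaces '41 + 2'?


Identifying constant sub-expression:
  Original: y = 41 + 2 + y_input
  41 and 2 are both compile-time constants
  Evaluating: 41 + 2 = 43
  After folding: y = 43 + y_input

43


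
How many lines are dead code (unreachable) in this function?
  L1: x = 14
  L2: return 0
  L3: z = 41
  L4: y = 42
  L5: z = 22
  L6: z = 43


Analyzing control flow:
  L1: reachable (before return)
  L2: reachable (return statement)
  L3: DEAD (after return at L2)
  L4: DEAD (after return at L2)
  L5: DEAD (after return at L2)
  L6: DEAD (after return at L2)
Return at L2, total lines = 6
Dead lines: L3 through L6
Count: 4

4


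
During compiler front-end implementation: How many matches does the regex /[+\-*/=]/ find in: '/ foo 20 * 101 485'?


Pattern: /[+\-*/=]/ (operators)
Input: '/ foo 20 * 101 485'
Scanning for matches:
  Match 1: '/'
  Match 2: '*'
Total matches: 2

2


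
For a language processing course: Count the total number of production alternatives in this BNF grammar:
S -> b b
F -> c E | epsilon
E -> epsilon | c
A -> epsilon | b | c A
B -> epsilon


Counting alternatives per rule:
  S: 1 alternative(s)
  F: 2 alternative(s)
  E: 2 alternative(s)
  A: 3 alternative(s)
  B: 1 alternative(s)
Sum: 1 + 2 + 2 + 3 + 1 = 9

9


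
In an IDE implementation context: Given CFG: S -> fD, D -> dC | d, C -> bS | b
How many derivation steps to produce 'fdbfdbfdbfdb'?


Grammar: S -> fD, D -> dC | d, C -> bS | b
Deriving 'fdbfdbfdbfdb':
Step 1: S -> fD => fD
Step 2: D -> dC => fdC
Step 3: C -> bS => fdbS
Step 4: S -> fD => fdbfD
Step 5: D -> dC => fdbfdC
Step 6: C -> bS => fdbfdbS
Step 7: S -> fD => fdbfdbfD
Step 8: D -> dC => fdbfdbfdC
Step 9: C -> bS => fdbfdbfdbS
Step 10: S -> fD => fdbfdbfdbfD
Step 11: D -> dC => fdbfdbfdbfdC
Step 12: C -> b => fdbfdbfdbfdb
Total derivation steps: 12

12


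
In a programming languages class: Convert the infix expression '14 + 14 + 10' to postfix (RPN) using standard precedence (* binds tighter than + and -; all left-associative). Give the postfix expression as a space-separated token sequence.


Applying the shunting-yard algorithm:
  Operand 14 -> output
  Push '+' onto operator stack -> op-stack: [+]
  Operand 14 -> output
  See '+' (prec 1); top '+' (prec 1) >= it -> pop '+' to output
  Push '+' onto operator stack -> op-stack: [+]
  Operand 10 -> output
  End of input: pop '+' to output
Postfix result: 14 14 + 10 +

14 14 + 10 +


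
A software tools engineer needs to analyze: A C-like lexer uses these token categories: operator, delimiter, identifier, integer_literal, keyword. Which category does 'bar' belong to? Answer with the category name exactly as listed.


Token: 'bar'
Checking categories:
  identifier: YES
  integer_literal: no
  operator: no
  keyword: no
  delimiter: no
Category: identifier

identifier


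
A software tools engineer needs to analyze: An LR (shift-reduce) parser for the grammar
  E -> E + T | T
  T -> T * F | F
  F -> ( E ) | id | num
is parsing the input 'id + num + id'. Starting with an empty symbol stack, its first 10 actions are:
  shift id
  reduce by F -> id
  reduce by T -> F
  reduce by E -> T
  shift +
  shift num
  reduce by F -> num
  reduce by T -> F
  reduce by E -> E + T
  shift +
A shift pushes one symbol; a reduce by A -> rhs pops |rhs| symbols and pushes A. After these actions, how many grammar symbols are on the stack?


Tracking the symbol stack through each action:
  Action 1: shift 'id' : push -> stack = [id] (size 1)
  Action 2: reduce by F -> id : pop 1, push F -> stack = [F] (size 1)
  Action 3: reduce by T -> F : pop 1, push T -> stack = [T] (size 1)
  Action 4: reduce by E -> T : pop 1, push E -> stack = [E] (size 1)
  Action 5: shift '+' : push -> stack = [E, +] (size 2)
  Action 6: shift 'num' : push -> stack = [E, +, num] (size 3)
  Action 7: reduce by F -> num : pop 1, push F -> stack = [E, +, F] (size 3)
  Action 8: reduce by T -> F : pop 1, push T -> stack = [E, +, T] (size 3)
  Action 9: reduce by E -> E + T : pop 3, push E -> stack = [E] (size 1)
  Action 10: shift '+' : push -> stack = [E, +] (size 2)
Final stack size: 2

2


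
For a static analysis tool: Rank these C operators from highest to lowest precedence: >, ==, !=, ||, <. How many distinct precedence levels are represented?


Looking up precedence for each operator:
  > -> precedence 4
  == -> precedence 3
  != -> precedence 3
  || -> precedence 1
  < -> precedence 4
Sorted highest to lowest: >, <, ==, !=, ||
Distinct precedence values: [4, 3, 1]
Number of distinct levels: 3

3


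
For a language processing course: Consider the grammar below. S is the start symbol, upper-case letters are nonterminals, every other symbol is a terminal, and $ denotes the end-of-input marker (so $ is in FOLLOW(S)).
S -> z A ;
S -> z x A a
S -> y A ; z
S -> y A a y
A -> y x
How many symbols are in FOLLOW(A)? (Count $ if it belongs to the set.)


S is the start symbol and does not occur in any rule body, so FOLLOW(S) = {$}.
Examining every occurrence of A in a rule body:
  S -> z A ; : A is followed by terminal ';' -> add ';'
  S -> z x A a : A is followed by terminal 'a' -> add 'a'
  S -> y A ; z : A is followed by terminal ';' -> add ';' (already in the set)
  S -> y A a y : A is followed by terminal 'a' -> add 'a' (already in the set)
  A -> y x : A does not occur in the body -> contributes nothing
FOLLOW(A) = {;, a}
Count: 2

2


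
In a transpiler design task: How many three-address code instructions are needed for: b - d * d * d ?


Expression: b - d * d * d
Generating three-address code (respecting * over +/- precedence):
  Instruction 1: t1 = d * d
  Instruction 2: t2 = t1 * d
  Instruction 3: t3 = b - t2
Total instructions: 3

3


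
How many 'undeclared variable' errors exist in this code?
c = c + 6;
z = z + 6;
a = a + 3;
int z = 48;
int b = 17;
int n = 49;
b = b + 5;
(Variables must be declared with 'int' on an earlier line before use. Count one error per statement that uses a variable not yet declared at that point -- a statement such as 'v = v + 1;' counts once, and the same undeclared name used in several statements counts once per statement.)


Scanning code line by line:
  Line 1: use 'c' -> ERROR (undeclared)
  Line 2: use 'z' -> ERROR (undeclared)
  Line 3: use 'a' -> ERROR (undeclared)
  Line 4: declare 'z' -> declared = ['z']
  Line 5: declare 'b' -> declared = ['b', 'z']
  Line 6: declare 'n' -> declared = ['b', 'n', 'z']
  Line 7: use 'b' -> OK (declared)
Total undeclared variable errors: 3

3


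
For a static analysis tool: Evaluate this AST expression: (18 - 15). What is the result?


Expression: (18 - 15)
Evaluating step by step:
  18 - 15 = 3
Result: 3

3


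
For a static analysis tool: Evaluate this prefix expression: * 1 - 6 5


Parsing prefix expression: * 1 - 6 5
Step 1: Innermost operation '- 6 5'
  6 - 5 = 1
Step 2: Outer operation '* 1 [1]'
  1 * 1 = 1

1


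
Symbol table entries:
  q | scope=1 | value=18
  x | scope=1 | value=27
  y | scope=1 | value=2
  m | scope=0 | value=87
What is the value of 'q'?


Searching symbol table for 'q':
  q | scope=1 | value=18 <- MATCH
  x | scope=1 | value=27
  y | scope=1 | value=2
  m | scope=0 | value=87
Found 'q' at scope 1 with value 18

18


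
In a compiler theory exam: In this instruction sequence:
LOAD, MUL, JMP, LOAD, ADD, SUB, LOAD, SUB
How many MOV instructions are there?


Scanning instruction sequence for MOV:
  Position 1: LOAD
  Position 2: MUL
  Position 3: JMP
  Position 4: LOAD
  Position 5: ADD
  Position 6: SUB
  Position 7: LOAD
  Position 8: SUB
Matches at positions: []
Total MOV count: 0

0


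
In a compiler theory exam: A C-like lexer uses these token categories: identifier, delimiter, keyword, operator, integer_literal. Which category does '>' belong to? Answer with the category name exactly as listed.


Token: '>'
Checking categories:
  identifier: no
  integer_literal: no
  operator: YES
  keyword: no
  delimiter: no
Category: operator

operator


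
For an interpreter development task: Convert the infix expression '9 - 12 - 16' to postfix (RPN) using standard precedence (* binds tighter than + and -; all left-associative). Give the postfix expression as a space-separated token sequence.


Applying the shunting-yard algorithm:
  Operand 9 -> output
  Push '-' onto operator stack -> op-stack: [-]
  Operand 12 -> output
  See '-' (prec 1); top '-' (prec 1) >= it -> pop '-' to output
  Push '-' onto operator stack -> op-stack: [-]
  Operand 16 -> output
  End of input: pop '-' to output
Postfix result: 9 12 - 16 -

9 12 - 16 -


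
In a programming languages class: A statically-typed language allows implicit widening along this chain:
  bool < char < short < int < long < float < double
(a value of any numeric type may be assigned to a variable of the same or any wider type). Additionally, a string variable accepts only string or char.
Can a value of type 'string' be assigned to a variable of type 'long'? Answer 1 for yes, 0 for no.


Target variable type: long
Source value type: string
Rule: string cannot widen to any numeric type
Result: 0

0


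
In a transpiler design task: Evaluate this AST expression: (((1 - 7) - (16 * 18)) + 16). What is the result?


Expression: (((1 - 7) - (16 * 18)) + 16)
Evaluating step by step:
  1 - 7 = -6
  16 * 18 = 288
  -6 - 288 = -294
  -294 + 16 = -278
Result: -278

-278


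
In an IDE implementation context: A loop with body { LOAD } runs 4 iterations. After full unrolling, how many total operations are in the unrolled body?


Loop body operations: LOAD (1 op per iteration)
Unrolling 4 iterations:
  Iteration 1: LOAD (1 ops)
  Iteration 2: LOAD (1 ops)
  Iteration 3: LOAD (1 ops)
  Iteration 4: LOAD (1 ops)
Total: 4 iterations * 1 ops/iter = 4 operations

4


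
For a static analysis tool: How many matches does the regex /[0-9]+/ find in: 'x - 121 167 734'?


Pattern: /[0-9]+/ (int literals)
Input: 'x - 121 167 734'
Scanning for matches:
  Match 1: '121'
  Match 2: '167'
  Match 3: '734'
Total matches: 3

3


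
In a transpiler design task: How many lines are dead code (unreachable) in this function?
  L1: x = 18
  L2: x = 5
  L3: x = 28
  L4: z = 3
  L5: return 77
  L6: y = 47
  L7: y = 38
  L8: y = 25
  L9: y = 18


Analyzing control flow:
  L1: reachable (before return)
  L2: reachable (before return)
  L3: reachable (before return)
  L4: reachable (before return)
  L5: reachable (return statement)
  L6: DEAD (after return at L5)
  L7: DEAD (after return at L5)
  L8: DEAD (after return at L5)
  L9: DEAD (after return at L5)
Return at L5, total lines = 9
Dead lines: L6 through L9
Count: 4

4


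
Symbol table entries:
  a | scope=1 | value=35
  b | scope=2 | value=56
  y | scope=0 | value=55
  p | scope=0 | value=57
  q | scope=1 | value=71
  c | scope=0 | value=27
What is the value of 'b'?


Searching symbol table for 'b':
  a | scope=1 | value=35
  b | scope=2 | value=56 <- MATCH
  y | scope=0 | value=55
  p | scope=0 | value=57
  q | scope=1 | value=71
  c | scope=0 | value=27
Found 'b' at scope 2 with value 56

56


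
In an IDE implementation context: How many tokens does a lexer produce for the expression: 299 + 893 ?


Scanning '299 + 893'
Token 1: '299' -> integer_literal
Token 2: '+' -> operator
Token 3: '893' -> integer_literal
Total tokens: 3

3


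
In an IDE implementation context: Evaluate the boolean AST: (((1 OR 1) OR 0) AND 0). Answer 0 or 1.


Step 1: Evaluate inner node
  1 OR 1 = 1
Step 2: Evaluate next node
  1 OR 0 = 1
Step 3: Evaluate root node
  1 AND 0 = 0

0


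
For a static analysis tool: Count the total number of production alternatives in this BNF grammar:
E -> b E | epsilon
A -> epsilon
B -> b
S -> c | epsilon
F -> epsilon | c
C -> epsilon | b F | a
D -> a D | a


Counting alternatives per rule:
  E: 2 alternative(s)
  A: 1 alternative(s)
  B: 1 alternative(s)
  S: 2 alternative(s)
  F: 2 alternative(s)
  C: 3 alternative(s)
  D: 2 alternative(s)
Sum: 2 + 1 + 1 + 2 + 2 + 3 + 2 = 13

13


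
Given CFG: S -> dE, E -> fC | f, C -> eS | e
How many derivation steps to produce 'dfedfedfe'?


Grammar: S -> dE, E -> fC | f, C -> eS | e
Deriving 'dfedfedfe':
Step 1: S -> dE => dE
Step 2: E -> fC => dfC
Step 3: C -> eS => dfeS
Step 4: S -> dE => dfedE
Step 5: E -> fC => dfedfC
Step 6: C -> eS => dfedfeS
Step 7: S -> dE => dfedfedE
Step 8: E -> fC => dfedfedfC
Step 9: C -> e => dfedfedfe
Total derivation steps: 9

9


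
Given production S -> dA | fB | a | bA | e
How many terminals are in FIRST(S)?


Production: S -> dA | fB | a | bA | e
Examining each alternative for leading terminals:
  S -> dA : first terminal = 'd'
  S -> fB : first terminal = 'f'
  S -> a : first terminal = 'a'
  S -> bA : first terminal = 'b'
  S -> e : first terminal = 'e'
FIRST(S) = {a, b, d, e, f}
Count: 5

5


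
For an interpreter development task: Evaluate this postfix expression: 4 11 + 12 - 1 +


Processing tokens left to right:
Push 4, Push 11
Pop 4 and 11, compute 4 + 11 = 15, push 15
Push 12
Pop 15 and 12, compute 15 - 12 = 3, push 3
Push 1
Pop 3 and 1, compute 3 + 1 = 4, push 4
Stack result: 4

4


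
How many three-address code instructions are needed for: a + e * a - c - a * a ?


Expression: a + e * a - c - a * a
Generating three-address code (respecting * over +/- precedence):
  Instruction 1: t1 = e * a
  Instruction 2: t2 = a * a
  Instruction 3: t3 = a + t1
  Instruction 4: t4 = t3 - c
  Instruction 5: t5 = t4 - t2
Total instructions: 5

5


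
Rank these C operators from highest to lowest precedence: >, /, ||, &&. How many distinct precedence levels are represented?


Looking up precedence for each operator:
  > -> precedence 4
  / -> precedence 6
  || -> precedence 1
  && -> precedence 2
Sorted highest to lowest: /, >, &&, ||
Distinct precedence values: [6, 4, 2, 1]
Number of distinct levels: 4

4


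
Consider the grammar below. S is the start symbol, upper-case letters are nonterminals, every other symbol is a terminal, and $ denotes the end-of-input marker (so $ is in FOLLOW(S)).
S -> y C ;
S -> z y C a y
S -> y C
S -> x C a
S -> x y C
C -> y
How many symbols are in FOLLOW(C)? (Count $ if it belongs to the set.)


S is the start symbol and does not occur in any rule body, so FOLLOW(S) = {$}.
Examining every occurrence of C in a rule body:
  S -> y C ; : C is followed by terminal ';' -> add ';'
  S -> z y C a y : C is followed by terminal 'a' -> add 'a'
  S -> y C : C is at the right end -> add FOLLOW(S) = {$}
  S -> x C a : C is followed by terminal 'a' -> add 'a' (already in the set)
  S -> x y C : C is at the right end -> add FOLLOW(S) = {$} (already in the set)
  C -> y : C does not occur in the body -> contributes nothing
FOLLOW(C) = {;, a, $}
Count: 3

3


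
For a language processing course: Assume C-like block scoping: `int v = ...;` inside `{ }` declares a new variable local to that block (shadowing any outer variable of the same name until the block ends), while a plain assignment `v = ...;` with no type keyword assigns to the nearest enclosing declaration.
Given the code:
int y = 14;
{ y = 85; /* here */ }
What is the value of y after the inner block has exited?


Analyzing scoping rules:
Outer scope: declares y = 14
Inner block: 'y = 85;' has no type keyword, so it is an assignment to the outer y (no shadowing)
The assignment changed the outer variable itself, so the new value persists after the block -> 85
Result: 85

85


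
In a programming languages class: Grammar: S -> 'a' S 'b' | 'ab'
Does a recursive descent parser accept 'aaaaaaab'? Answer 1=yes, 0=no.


Grammar accepts strings of the form a^n b^n (n >= 1)
Word: 'aaaaaaab'
Counting: 7 a's and 1 b's
Check: 7 == 1? No
Mismatch: a-count != b-count
Rejected

0


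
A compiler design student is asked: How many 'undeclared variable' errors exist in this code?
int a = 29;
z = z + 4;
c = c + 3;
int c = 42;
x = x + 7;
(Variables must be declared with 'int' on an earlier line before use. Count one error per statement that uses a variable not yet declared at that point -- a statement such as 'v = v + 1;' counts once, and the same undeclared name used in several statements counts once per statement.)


Scanning code line by line:
  Line 1: declare 'a' -> declared = ['a']
  Line 2: use 'z' -> ERROR (undeclared)
  Line 3: use 'c' -> ERROR (undeclared)
  Line 4: declare 'c' -> declared = ['a', 'c']
  Line 5: use 'x' -> ERROR (undeclared)
Total undeclared variable errors: 3

3


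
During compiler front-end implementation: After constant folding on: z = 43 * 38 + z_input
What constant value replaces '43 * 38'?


Identifying constant sub-expression:
  Original: z = 43 * 38 + z_input
  43 and 38 are both compile-time constants
  Evaluating: 43 * 38 = 1634
  After folding: z = 1634 + z_input

1634


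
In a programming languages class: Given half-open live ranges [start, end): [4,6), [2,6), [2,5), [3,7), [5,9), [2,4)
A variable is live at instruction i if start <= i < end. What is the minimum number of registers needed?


Live ranges:
  Var0: [4, 6)
  Var1: [2, 6)
  Var2: [2, 5)
  Var3: [3, 7)
  Var4: [5, 9)
  Var5: [2, 4)
Sweep-line events (position, delta, active):
  pos=2 start -> active=1
  pos=2 start -> active=2
  pos=2 start -> active=3
  pos=3 start -> active=4
  pos=4 end -> active=3
  pos=4 start -> active=4
  pos=5 end -> active=3
  pos=5 start -> active=4
  pos=6 end -> active=3
  pos=6 end -> active=2
  pos=7 end -> active=1
  pos=9 end -> active=0
Maximum simultaneous active: 4
Minimum registers needed: 4

4
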